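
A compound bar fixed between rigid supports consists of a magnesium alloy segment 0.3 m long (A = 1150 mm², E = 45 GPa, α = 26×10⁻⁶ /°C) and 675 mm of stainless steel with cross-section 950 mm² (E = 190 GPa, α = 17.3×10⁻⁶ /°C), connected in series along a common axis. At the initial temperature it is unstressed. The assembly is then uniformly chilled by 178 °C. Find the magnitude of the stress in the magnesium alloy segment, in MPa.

Free thermal contraction of the whole bar: Σ αᵢΔT Lᵢ = 26×10⁻⁶×178×300 + 17.3×10⁻⁶×178×675 = 3.467 mm.
The rigid supports impose zero overall length change; the single axial force P common to all segments must satisfy P Σ Lᵢ/(AᵢEᵢ) = δ_free.
Σ Lᵢ/(AᵢEᵢ) = 300/(1150×45×10³) + 675/(950×190×10³) = 9.537×10⁻⁶ mm/N.
So P = 3.467 / 9.537×10⁻⁶ = 363.5 kN, tensile.
σ_{magnesium alloy} = P / A = 363500 / 1150 = 316.1 MPa.

σ ≈ 316 MPa (tensile)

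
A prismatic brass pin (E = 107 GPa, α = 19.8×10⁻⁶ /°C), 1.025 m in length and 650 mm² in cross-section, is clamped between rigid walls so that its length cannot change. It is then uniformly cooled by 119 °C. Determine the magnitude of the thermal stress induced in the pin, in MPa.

σ ≈ 252 MPa (tensile)

Because both ends are immovable the net strain is zero, and the suppressed thermal strain is αΔT = 19.8×10⁻⁶ × 119 = 2356.2×10⁻⁶.
Hence σ = E·αΔT = 107×10³ × 2356.2×10⁻⁶ = 252.1 MPa, tensile.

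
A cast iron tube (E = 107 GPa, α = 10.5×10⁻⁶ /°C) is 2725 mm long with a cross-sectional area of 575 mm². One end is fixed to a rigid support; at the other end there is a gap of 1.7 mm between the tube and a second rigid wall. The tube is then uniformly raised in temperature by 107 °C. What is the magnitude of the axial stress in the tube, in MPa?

σ ≈ 53.5 MPa (compressive)

If the wall were absent the tube would grow by αΔT L = 10.5×10⁻⁶ × 107 × 2725 = 3.062 mm.
The gap closes (δ_free > 1.7 mm) and the wall then resists a further 3.062 − 1.7 = 1.362 mm of expansion.
Compatibility: PL/(AE) = 1.362 mm, so σ = P/A = E × (1.362/2725) = 53.46 MPa.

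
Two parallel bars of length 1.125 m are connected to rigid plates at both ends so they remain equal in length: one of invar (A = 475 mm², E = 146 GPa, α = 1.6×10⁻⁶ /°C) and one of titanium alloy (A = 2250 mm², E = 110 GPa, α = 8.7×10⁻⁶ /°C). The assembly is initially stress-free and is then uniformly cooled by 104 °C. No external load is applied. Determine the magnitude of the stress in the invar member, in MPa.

σ ≈ 84.2 MPa (compressive)

Equilibrium of a rigid end plate with no external load gives equal and opposite internal forces ±P in the two members. Since α_{titanium alloy} > α_{invar}, cooling drives the titanium alloy into tension and the invar into compression.
Setting the final lengths equal and cancelling L: (α₁ − α₂)ΔT = P/(A₁E₁) + P/(A₂E₂).
|α₁ − α₂|·ΔT = 7.1×10⁻⁶ × 104 = 0.0007384.
1/(A₁E₁) + 1/(A₂E₂) = 1/(475×146×10³) + 1/(2250×110×10³) = 1.846×10⁻⁸ N⁻¹.
So P = 0.0007384 / 1.846×10⁻⁸ = 40 kN.
σ_{invar} = P/A₁ = 40000/475 = 84.21 MPa, compressive.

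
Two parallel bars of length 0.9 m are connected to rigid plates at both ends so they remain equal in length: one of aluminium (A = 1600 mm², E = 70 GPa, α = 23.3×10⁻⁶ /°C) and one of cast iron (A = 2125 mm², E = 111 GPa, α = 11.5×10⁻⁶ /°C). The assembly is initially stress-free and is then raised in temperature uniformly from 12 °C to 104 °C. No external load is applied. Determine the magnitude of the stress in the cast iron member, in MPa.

The aluminium has the larger α, so on heating it would change length more than the cast iron if both were free. The rigid plates force a common final length, so the aluminium is put into compression and the cast iron into tension, with equal and opposite forces P (no external load).
Compatibility of the two members (thermal + elastic change equal): (α₁ − α₂)ΔT = P·[1/(A₁E₁) + 1/(A₂E₂)].
|α₁ − α₂|·ΔT = 11.8×10⁻⁶ × 92 = 0.001086.
1/(A₁E₁) + 1/(A₂E₂) = 1/(1600×70×10³) + 1/(2125×111×10³) = 1.317×10⁻⁸ N⁻¹.
So P = 0.001086 / 1.317×10⁻⁸ = 82.44 kN.
σ_{cast iron} = P/A₂ = 82440/2125 = 38.8 MPa, tensile.

σ ≈ 38.8 MPa (tensile)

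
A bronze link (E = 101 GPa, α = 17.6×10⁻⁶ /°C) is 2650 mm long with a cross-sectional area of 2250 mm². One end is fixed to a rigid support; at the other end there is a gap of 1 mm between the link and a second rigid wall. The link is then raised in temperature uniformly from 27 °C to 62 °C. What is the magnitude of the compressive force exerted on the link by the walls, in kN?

Unrestrained expansion: δ_free = αΔT L = 17.6×10⁻⁶ × 35 × 2650 = 1.632 mm.
After closing the 1 mm clearance, 1.632 − 1 = 0.6324 mm of expansion remains to be suppressed by the wall.
So σ = E(δ_free − g)/L = 101×10³ × 0.6324/2650 = 24.1 MPa.
Force on the wall = σA = 24.1 × 2250 mm² = 54.23 kN.

P ≈ 54.2 kN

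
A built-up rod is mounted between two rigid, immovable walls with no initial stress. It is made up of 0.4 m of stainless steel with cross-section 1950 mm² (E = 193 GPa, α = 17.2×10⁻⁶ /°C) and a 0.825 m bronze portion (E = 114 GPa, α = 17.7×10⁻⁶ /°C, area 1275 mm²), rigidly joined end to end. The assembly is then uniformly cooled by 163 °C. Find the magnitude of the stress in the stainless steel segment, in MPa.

If the supports were absent, the total length change would be Σ αᵢΔT Lᵢ = 17.2×10⁻⁶×163×400 + 17.7×10⁻⁶×163×825 = 3.502 mm.
The walls prevent any net length change, so an axial force P (same in every segment) develops. Compatibility: P · Σ Lᵢ/(AᵢEᵢ) = δ_free.
Σ Lᵢ/(AᵢEᵢ) = 400/(1950×193×10³) + 825/(1275×114×10³) = 6.739×10⁻⁶ mm/N.
P = 3.502 / 6.739×10⁻⁶ = 519600 N = 519.6 kN, tensile.
σ_{stainless steel} = P / A = 519600 / 1950 = 266.5 MPa.

σ ≈ 266 MPa (tensile)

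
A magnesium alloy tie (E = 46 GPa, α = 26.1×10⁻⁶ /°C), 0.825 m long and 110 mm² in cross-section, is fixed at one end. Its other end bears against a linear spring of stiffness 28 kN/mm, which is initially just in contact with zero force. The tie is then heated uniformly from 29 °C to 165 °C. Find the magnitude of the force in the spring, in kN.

Free thermal expansion: δ_free = αΔT L = 26.1×10⁻⁶ × 136 × 825 = 2.928 mm.
With a force P in the spring, the elastic change of the tie is PL/(AE) and that of the spring is P/k; compatibility requires their sum to equal δ_free.
So P = δ_free / [L/(AE) + 1/k] = 2.928 / [ 825/(110×46×10³) + 1/(28×10³) ].
P = 2.928 / 0.0001988 = 14730 N.

P ≈ 14.7 kN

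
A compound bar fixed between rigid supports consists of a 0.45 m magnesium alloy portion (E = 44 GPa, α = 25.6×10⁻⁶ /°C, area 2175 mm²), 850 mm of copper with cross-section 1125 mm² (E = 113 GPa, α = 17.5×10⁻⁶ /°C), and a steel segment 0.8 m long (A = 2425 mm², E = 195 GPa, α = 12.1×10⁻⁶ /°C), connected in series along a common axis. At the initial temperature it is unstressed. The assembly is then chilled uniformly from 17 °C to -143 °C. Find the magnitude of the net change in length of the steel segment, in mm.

|ΔL| ≈ 0.802 mm

Free thermal contraction of the whole bar: Σ αᵢΔT Lᵢ = 25.6×10⁻⁶×160×450 + 17.5×10⁻⁶×160×850 + 12.1×10⁻⁶×160×800 = 5.772 mm.
The walls prevent any net length change, so an axial force P (same in every segment) develops. Compatibility: P · Σ Lᵢ/(AᵢEᵢ) = δ_free.
Σ Lᵢ/(AᵢEᵢ) = 450/(2175×44×10³) + 850/(1125×113×10³) + 800/(2425×195×10³) = 1.308×10⁻⁵ mm/N.
Hence P = δ_free / Σ(L/AE) = 5.772/1.308×10⁻⁵ = 441.3 kN (tensile).
For the steel segment, free thermal change = 12.1×10⁻⁶×160×800 = 1.549 mm and elastic change from P = 441300×800/(2425×195×10³) = 0.7465 mm; these oppose, so the net change is 0.802 mm (segment shortens).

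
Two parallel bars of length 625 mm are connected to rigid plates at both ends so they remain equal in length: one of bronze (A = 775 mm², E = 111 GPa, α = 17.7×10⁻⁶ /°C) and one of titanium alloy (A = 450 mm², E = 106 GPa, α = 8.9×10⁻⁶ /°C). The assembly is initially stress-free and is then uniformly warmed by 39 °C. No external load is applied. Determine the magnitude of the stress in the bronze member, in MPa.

σ ≈ 13.6 MPa (compressive)

The bronze has the larger α, so on heating it would change length more than the titanium alloy if both were free. The rigid plates force a common final length, so the bronze is put into compression and the titanium alloy into tension, with equal and opposite forces P (no external load).
Setting the final lengths equal and cancelling L: (α₁ − α₂)ΔT = P/(A₁E₁) + P/(A₂E₂).
|α₁ − α₂|·ΔT = 8.8×10⁻⁶ × 39 = 0.0003432.
1/(A₁E₁) + 1/(A₂E₂) = 1/(775×111×10³) + 1/(450×106×10³) = 3.259×10⁻⁸ N⁻¹.
So P = 0.0003432 / 3.259×10⁻⁸ = 10.53 kN.
σ_{bronze} = P/A₁ = 10530/775 = 13.59 MPa, compressive.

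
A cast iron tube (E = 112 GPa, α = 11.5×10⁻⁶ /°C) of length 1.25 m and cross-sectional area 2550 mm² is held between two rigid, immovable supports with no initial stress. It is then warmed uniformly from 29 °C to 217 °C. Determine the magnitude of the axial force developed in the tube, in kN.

P ≈ 617 kN (compressive)

Full restraint means ε = 0, so the stress is σ = EαΔT = 112×10³ × 11.5×10⁻⁶ × 188 = 242.1 MPa.
P = AEαΔT = 2550 × 112×10³ × 11.5×10⁻⁶ × 188 = 617.5 kN (compressive).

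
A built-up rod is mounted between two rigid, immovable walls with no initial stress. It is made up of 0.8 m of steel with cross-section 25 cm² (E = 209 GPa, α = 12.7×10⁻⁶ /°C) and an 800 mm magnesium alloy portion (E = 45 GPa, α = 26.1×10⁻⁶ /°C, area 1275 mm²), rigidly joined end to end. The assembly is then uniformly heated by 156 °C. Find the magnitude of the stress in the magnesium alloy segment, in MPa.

σ ≈ 245 MPa (compressive)

If the supports were absent, the total length change would be Σ αᵢΔT Lᵢ = 12.7×10⁻⁶×156×800 + 26.1×10⁻⁶×156×800 = 4.842 mm.
The rigid supports impose zero overall length change; the single axial force P common to all segments must satisfy P Σ Lᵢ/(AᵢEᵢ) = δ_free.
The series flexibility is Σ Lᵢ/(AᵢEᵢ) = 800/(2500×209×10³) + 800/(1275×45×10³) = 1.547×10⁻⁵ mm/N.
So P = 4.842 / 1.547×10⁻⁵ = 312.9 kN, compressive.
σ_{magnesium alloy} = P / A = 312900 / 1275 = 245.4 MPa.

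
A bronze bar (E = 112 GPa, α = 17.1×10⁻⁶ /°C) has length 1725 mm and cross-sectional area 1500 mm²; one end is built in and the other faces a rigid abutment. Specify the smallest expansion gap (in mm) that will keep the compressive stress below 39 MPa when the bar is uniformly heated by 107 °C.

Free expansion if unrestrained: δ_free = αΔT L = 17.1×10⁻⁶ × 107 × 1725 = 3.156 mm.
A stress of 39 MPa corresponds to the wall pushing the bar back by σL/E = 39×1725/(112×10³) = 0.6007 mm.
The gap must absorb the remainder: g_min = 3.156 − 0.6007 = 2.556 mm.

g ≈ 2.56 mm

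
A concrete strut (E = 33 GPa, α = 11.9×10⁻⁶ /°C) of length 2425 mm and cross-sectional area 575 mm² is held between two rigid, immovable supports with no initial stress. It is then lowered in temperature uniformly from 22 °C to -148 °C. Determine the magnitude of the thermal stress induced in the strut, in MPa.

The supports are rigid, so the total axial strain is zero. The restrained thermal strain is ε = αΔT = 11.9×10⁻⁶ × 170 = 2023×10⁻⁶.
The stress required to suppress this strain is σ = Eε = 33×10³ × 2023×10⁻⁶ = 66.76 MPa, tensile since the strut is trying to contract.

σ ≈ 66.8 MPa (tensile)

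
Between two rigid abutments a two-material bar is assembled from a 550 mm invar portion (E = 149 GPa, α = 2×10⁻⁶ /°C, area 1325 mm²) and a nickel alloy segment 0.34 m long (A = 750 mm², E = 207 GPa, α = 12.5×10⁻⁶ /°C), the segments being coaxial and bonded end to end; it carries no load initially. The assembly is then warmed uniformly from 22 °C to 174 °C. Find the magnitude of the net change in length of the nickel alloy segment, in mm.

|ΔL| ≈ 0.288 mm

If the supports were absent, the total length change would be Σ αᵢΔT Lᵢ = 2×10⁻⁶×152×550 + 12.5×10⁻⁶×152×340 = 0.8132 mm.
The walls prevent any net length change, so an axial force P (same in every segment) develops. Compatibility: P · Σ Lᵢ/(AᵢEᵢ) = δ_free.
Σ Lᵢ/(AᵢEᵢ) = 550/(1325×149×10³) + 340/(750×207×10³) = 4.976×10⁻⁶ mm/N.
So P = 0.8132 / 4.976×10⁻⁶ = 163.4 kN, compressive.
For the nickel alloy segment, free thermal change = 12.5×10⁻⁶×152×340 = 0.646 mm and elastic change from P = 163400×340/(750×207×10³) = 0.3579 mm; these oppose, so the net change is 0.288 mm (segment lengthens).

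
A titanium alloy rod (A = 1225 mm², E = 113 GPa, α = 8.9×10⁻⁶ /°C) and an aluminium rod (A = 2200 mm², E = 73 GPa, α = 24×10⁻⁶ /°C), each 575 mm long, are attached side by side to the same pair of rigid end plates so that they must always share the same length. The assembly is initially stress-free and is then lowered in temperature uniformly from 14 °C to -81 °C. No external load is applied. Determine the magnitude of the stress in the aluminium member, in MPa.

Equilibrium of a rigid end plate with no external load gives equal and opposite internal forces ±P in the two members. Since α_{aluminium} > α_{titanium alloy}, cooling drives the aluminium into tension and the titanium alloy into compression.
Equating the net (thermal + elastic) strains gives |α₁ − α₂|·ΔT = P·[1/(A₁E₁) + 1/(A₂E₂)].
|α₁ − α₂|·ΔT = 15.1×10⁻⁶ × 95 = 0.001435.
1/(A₁E₁) + 1/(A₂E₂) = 1/(1225×113×10³) + 1/(2200×73×10³) = 1.345×10⁻⁸ N⁻¹.
P = 0.001435 / 1.345×10⁻⁸ = 106600 N = 106.6 kN.
σ_{aluminium} = P/A₂ = 106600/2200 = 48.48 MPa, tensile.

σ ≈ 48.5 MPa (tensile)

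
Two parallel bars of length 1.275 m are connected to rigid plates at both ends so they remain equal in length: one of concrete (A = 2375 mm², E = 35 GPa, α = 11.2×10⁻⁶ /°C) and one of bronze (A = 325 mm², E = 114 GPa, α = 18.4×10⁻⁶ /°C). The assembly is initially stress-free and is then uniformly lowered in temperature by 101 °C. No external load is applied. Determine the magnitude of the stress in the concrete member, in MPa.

σ ≈ 7.85 MPa (compressive)

The bronze has the larger α, so on cooling it would change length more than the concrete if both were free. The rigid plates force a common final length, so the bronze is put into tension and the concrete into compression, with equal and opposite forces P (no external load).
Compatibility of the two members (thermal + elastic change equal): (α₁ − α₂)ΔT = P·[1/(A₁E₁) + 1/(A₂E₂)].
|α₁ − α₂|·ΔT = 7.2×10⁻⁶ × 101 = 0.0007272.
1/(A₁E₁) + 1/(A₂E₂) = 1/(2375×35×10³) + 1/(325×114×10³) = 3.902×10⁻⁸ N⁻¹.
P = 0.0007272 / 3.902×10⁻⁸ = 18640 N = 18.64 kN.
σ_{concrete} = P/A₁ = 18640/2375 = 7.847 MPa, compressive.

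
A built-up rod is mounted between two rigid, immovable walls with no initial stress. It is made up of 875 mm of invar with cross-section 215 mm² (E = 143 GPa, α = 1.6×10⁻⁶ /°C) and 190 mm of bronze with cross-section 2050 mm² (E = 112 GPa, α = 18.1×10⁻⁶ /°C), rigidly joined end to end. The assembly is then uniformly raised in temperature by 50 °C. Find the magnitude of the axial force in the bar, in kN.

P ≈ 8.26 kN (compressive)

With the walls removed the bar would change length by δ_free = Σ αᵢΔT Lᵢ = 1.6×10⁻⁶×50×875 + 18.1×10⁻⁶×50×190 = 0.2419 mm.
The walls prevent any net length change, so an axial force P (same in every segment) develops. Compatibility: P · Σ Lᵢ/(AᵢEᵢ) = δ_free.
Σ Lᵢ/(AᵢEᵢ) = 875/(215×143×10³) + 190/(2050×112×10³) = 2.929×10⁻⁵ mm/N.
P = 0.2419 / 2.929×10⁻⁵ = 8261 N = 8.261 kN, compressive.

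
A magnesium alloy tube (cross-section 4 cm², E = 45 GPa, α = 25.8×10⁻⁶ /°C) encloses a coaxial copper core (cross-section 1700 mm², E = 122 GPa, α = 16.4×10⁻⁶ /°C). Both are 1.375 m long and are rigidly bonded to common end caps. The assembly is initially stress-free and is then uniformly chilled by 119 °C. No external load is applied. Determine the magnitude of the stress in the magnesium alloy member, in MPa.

σ ≈ 46.3 MPa (tensile)

Equilibrium of a rigid end plate with no external load gives equal and opposite internal forces ±P in the two members. Since α_{magnesium alloy} > α_{copper}, cooling drives the magnesium alloy into tension and the copper into compression.
Compatibility of the two members (thermal + elastic change equal): (α₁ − α₂)ΔT = P·[1/(A₁E₁) + 1/(A₂E₂)].
|α₁ − α₂|·ΔT = 9.4×10⁻⁶ × 119 = 0.001119.
1/(A₁E₁) + 1/(A₂E₂) = 1/(400×45×10³) + 1/(1700×122×10³) = 6.038×10⁻⁸ N⁻¹.
So P = 0.001119 / 6.038×10⁻⁸ = 18.53 kN.
σ_{magnesium alloy} = P/A₁ = 18530/400 = 46.32 MPa, tensile.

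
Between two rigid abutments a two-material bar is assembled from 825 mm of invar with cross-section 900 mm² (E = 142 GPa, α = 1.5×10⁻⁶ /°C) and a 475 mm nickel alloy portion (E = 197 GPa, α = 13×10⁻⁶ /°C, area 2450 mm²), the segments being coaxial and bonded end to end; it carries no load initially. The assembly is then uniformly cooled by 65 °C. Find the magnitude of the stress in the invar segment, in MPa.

σ ≈ 72 MPa (tensile)

Free thermal contraction of the whole bar: Σ αᵢΔT Lᵢ = 1.5×10⁻⁶×65×825 + 13×10⁻⁶×65×475 = 0.4818 mm.
The walls prevent any net length change, so an axial force P (same in every segment) develops. Compatibility: P · Σ Lᵢ/(AᵢEᵢ) = δ_free.
The series flexibility is Σ Lᵢ/(AᵢEᵢ) = 825/(900×142×10³) + 475/(2450×197×10³) = 7.44×10⁻⁶ mm/N.
Hence P = δ_free / Σ(L/AE) = 0.4818/7.44×10⁻⁶ = 64.76 kN (tensile).
σ_{invar} = P / A = 64760 / 900 = 71.96 MPa.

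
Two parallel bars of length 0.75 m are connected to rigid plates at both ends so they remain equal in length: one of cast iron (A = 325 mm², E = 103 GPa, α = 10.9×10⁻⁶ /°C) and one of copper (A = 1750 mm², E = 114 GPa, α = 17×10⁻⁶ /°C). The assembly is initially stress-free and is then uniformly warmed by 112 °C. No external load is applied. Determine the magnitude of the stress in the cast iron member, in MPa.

The copper has the larger α, so on heating it would change length more than the cast iron if both were free. The rigid plates force a common final length, so the copper is put into compression and the cast iron into tension, with equal and opposite forces P (no external load).
Equating the net (thermal + elastic) strains gives |α₁ − α₂|·ΔT = P·[1/(A₁E₁) + 1/(A₂E₂)].
|α₁ − α₂|·ΔT = 6.1×10⁻⁶ × 112 = 0.0006832.
1/(A₁E₁) + 1/(A₂E₂) = 1/(325×103×10³) + 1/(1750×114×10³) = 3.489×10⁻⁸ N⁻¹.
So P = 0.0006832 / 3.489×10⁻⁸ = 19.58 kN.
σ_{cast iron} = P/A₁ = 19580/325 = 60.26 MPa, tensile.

σ ≈ 60.3 MPa (tensile)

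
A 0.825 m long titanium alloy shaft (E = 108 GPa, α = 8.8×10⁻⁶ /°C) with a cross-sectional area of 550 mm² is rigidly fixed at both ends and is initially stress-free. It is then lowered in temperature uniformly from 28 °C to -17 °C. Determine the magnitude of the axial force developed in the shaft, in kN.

P ≈ 23.5 kN (tensile)

Full restraint means ε = 0, so the stress is σ = EαΔT = 108×10³ × 8.8×10⁻⁶ × 45 = 42.77 MPa.
Then P = σA = 42.77 × 550 mm² = 23.52 kN, tensile.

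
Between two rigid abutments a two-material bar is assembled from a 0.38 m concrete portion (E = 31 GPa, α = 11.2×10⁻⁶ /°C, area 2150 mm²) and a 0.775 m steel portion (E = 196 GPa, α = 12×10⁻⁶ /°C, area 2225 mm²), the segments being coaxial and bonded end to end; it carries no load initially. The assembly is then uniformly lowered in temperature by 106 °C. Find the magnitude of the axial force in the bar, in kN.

If the supports were absent, the total length change would be Σ αᵢΔT Lᵢ = 11.2×10⁻⁶×106×380 + 12×10⁻⁶×106×775 = 1.437 mm.
The rigid supports impose zero overall length change; the single axial force P common to all segments must satisfy P Σ Lᵢ/(AᵢEᵢ) = δ_free.
Σ Lᵢ/(AᵢEᵢ) = 380/(2150×31×10³) + 775/(2225×196×10³) = 7.479×10⁻⁶ mm/N.
P = 1.437 / 7.479×10⁻⁶ = 192100 N = 192.1 kN, tensile.

P ≈ 192 kN (tensile)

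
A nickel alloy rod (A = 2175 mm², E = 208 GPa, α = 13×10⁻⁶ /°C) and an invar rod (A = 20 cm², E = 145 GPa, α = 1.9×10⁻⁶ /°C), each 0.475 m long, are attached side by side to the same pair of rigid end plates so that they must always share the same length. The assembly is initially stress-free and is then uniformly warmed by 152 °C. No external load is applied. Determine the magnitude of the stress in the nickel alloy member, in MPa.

Both members must finish at the same length. With the larger α, the nickel alloy tends to over-expand; the plates restrain it, putting the nickel alloy in compression and the invar in tension. With no external load the two internal forces are equal and opposite, magnitude P.
Setting the final lengths equal and cancelling L: (α₁ − α₂)ΔT = P/(A₁E₁) + P/(A₂E₂).
|α₁ − α₂|·ΔT = 11.1×10⁻⁶ × 152 = 0.001687.
1/(A₁E₁) + 1/(A₂E₂) = 1/(2175×208×10³) + 1/(2000×145×10³) = 5.659×10⁻⁹ N⁻¹.
P = 0.001687 / 5.659×10⁻⁹ = 298200 N = 298.2 kN.
σ_{nickel alloy} = P/A₁ = 298200/2175 = 137.1 MPa, compressive.

σ ≈ 137 MPa (compressive)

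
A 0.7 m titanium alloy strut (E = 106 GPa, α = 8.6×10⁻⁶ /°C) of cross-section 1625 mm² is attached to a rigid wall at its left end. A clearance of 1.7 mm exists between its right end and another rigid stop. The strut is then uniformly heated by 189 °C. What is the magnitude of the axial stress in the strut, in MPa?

Unrestrained expansion: δ_free = αΔT L = 8.6×10⁻⁶ × 189 × 700 = 1.138 mm.
Since δ_free = 1.14 mm is less than the 1.7 mm gap, the strut never touches the wall. No axial force develops.

σ ≈ 0 MPa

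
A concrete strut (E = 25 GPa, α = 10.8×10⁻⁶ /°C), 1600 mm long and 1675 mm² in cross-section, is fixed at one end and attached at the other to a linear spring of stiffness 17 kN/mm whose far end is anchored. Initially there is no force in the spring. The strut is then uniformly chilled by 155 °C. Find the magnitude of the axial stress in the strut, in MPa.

σ ≈ 16.5 MPa (tensile)

If the spring were absent the strut would shorten by αΔT L = 10.8×10⁻⁶ × 155 × 1600 = 2.678 mm.
With a force P in the spring, the elastic change of the strut is PL/(AE) and that of the spring is P/k; compatibility requires their sum to equal δ_free.
P [ L/(AE) + 1/k ] = δ_free → P [ 1600/(1675×25×10³) + 1/(17×10³) ] = 2.678.
P = 2.678 / 9.703×10⁻⁵ = 27600 N.
σ = P/A = 27600/1675 = 16.48 MPa.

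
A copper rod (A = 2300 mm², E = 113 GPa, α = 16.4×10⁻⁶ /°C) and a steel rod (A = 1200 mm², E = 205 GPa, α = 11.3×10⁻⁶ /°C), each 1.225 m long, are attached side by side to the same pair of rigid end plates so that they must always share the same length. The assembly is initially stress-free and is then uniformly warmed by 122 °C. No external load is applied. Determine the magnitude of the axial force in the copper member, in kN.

P ≈ 78.6 kN (compressive in the copper)

Equilibrium of a rigid end plate with no external load gives equal and opposite internal forces ±P in the two members. Since α_{copper} > α_{steel}, heating drives the copper into compression and the steel into tension.
Compatibility of the two members (thermal + elastic change equal): (α₁ − α₂)ΔT = P·[1/(A₁E₁) + 1/(A₂E₂)].
|α₁ − α₂|·ΔT = 5.1×10⁻⁶ × 122 = 0.0006222.
1/(A₁E₁) + 1/(A₂E₂) = 1/(2300×113×10³) + 1/(1200×205×10³) = 7.913×10⁻⁹ N⁻¹.
So P = 0.0006222 / 7.913×10⁻⁹ = 78.63 kN.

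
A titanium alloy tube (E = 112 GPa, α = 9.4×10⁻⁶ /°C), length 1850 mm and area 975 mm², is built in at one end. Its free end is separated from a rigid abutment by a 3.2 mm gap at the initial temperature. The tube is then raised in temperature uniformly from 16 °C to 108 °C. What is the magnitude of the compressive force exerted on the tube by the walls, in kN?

If the wall were absent the tube would grow by αΔT L = 9.4×10⁻⁶ × 92 × 1850 = 1.6 mm.
This is smaller than the 3.2 mm clearance, so the tube expands freely without reaching the stop — the stress is zero.

P ≈ 0 kN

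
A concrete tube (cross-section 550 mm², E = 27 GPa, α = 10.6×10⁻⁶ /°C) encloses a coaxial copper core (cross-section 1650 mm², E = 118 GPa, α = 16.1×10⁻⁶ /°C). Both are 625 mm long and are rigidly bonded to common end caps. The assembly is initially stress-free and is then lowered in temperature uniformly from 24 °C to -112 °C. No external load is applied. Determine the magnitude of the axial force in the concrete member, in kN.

P ≈ 10.3 kN (compressive in the concrete)

The copper has the larger α, so on cooling it would change length more than the concrete if both were free. The rigid plates force a common final length, so the copper is put into tension and the concrete into compression, with equal and opposite forces P (no external load).
Compatibility of the two members (thermal + elastic change equal): (α₁ − α₂)ΔT = P·[1/(A₁E₁) + 1/(A₂E₂)].
|α₁ − α₂|·ΔT = 5.5×10⁻⁶ × 136 = 0.000748.
1/(A₁E₁) + 1/(A₂E₂) = 1/(550×27×10³) + 1/(1650×118×10³) = 7.248×10⁻⁸ N⁻¹.
P = 0.000748 / 7.248×10⁻⁸ = 10320 N = 10.32 kN.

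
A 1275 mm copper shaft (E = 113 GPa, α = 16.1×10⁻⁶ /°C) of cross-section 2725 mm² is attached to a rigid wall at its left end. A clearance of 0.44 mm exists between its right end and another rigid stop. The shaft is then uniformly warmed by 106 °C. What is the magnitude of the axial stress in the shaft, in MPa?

σ ≈ 154 MPa (compressive)

Unrestrained expansion: δ_free = αΔT L = 16.1×10⁻⁶ × 106 × 1275 = 2.176 mm.
The gap closes (δ_free > 0.44 mm) and the wall then resists a further 2.176 − 0.44 = 1.736 mm of expansion.
That suppressed elongation corresponds to σ = E·Δ/L = 113×10³ × 1.736/1275 = 153.8 MPa.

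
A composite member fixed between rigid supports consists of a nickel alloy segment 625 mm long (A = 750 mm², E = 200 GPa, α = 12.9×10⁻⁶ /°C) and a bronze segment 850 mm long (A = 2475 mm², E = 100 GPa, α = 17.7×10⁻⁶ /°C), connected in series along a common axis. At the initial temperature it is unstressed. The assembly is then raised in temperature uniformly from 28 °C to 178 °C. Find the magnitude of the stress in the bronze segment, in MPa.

Free thermal expansion of the whole bar: Σ αᵢΔT Lᵢ = 12.9×10⁻⁶×150×625 + 17.7×10⁻⁶×150×850 = 3.466 mm.
The walls prevent any net length change, so an axial force P (same in every segment) develops. Compatibility: P · Σ Lᵢ/(AᵢEᵢ) = δ_free.
The series flexibility is Σ Lᵢ/(AᵢEᵢ) = 625/(750×200×10³) + 850/(2475×100×10³) = 7.601×10⁻⁶ mm/N.
P = 3.466 / 7.601×10⁻⁶ = 456000 N = 456 kN, compressive.
σ_{bronze} = P / A = 456000 / 2475 = 184.2 MPa.

σ ≈ 184 MPa (compressive)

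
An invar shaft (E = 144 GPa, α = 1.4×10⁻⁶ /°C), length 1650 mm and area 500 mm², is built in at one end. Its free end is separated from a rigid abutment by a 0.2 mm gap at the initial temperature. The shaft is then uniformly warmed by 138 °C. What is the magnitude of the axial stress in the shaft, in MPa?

σ ≈ 10.4 MPa (compressive)

Unrestrained expansion: δ_free = αΔT L = 1.4×10⁻⁶ × 138 × 1650 = 0.3188 mm.
This exceeds the 0.2 mm gap, so the wall pushes back. The portion of expansion that must be recovered elastically is δ_free − gap = 0.3188 − 0.2 = 0.1188 mm.
That suppressed elongation corresponds to σ = E·Δ/L = 144×10³ × 0.1188/1650 = 10.37 MPa.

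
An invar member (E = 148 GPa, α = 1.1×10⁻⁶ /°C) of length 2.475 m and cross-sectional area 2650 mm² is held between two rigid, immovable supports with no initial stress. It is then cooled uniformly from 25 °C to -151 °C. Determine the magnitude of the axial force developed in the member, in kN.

P ≈ 75.9 kN (tensile)

With zero net strain, σ = E·αΔT = 148 GPa × 1.1×10⁻⁶ × 176 = 28.65 MPa.
Axial force P = σA = 28.65 × 2650 = 75930 N = 75.93 kN, tensile.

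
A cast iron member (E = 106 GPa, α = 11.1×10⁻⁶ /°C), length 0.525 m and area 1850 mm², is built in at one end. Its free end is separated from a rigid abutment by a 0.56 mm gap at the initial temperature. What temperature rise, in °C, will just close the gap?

The gap closes when αΔT L = 0.56 mm, since the member is still unstressed at that instant.
So ΔT = g/(αL) = 0.56/(11.1×10⁻⁶ × 525) = 96.1 °C.

ΔT ≈ 96.1 °C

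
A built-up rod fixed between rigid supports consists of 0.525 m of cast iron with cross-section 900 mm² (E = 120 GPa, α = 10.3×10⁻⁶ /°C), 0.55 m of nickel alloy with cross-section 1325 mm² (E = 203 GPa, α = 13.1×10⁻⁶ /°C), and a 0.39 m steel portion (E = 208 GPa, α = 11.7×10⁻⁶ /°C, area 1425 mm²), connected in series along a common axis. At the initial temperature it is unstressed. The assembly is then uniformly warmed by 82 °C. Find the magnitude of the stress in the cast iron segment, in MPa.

σ ≈ 190 MPa (compressive)

With the walls removed the bar would change length by δ_free = Σ αᵢΔT Lᵢ = 10.3×10⁻⁶×82×525 + 13.1×10⁻⁶×82×550 + 11.7×10⁻⁶×82×390 = 1.408 mm.
Since the ends are fixed, an axial force P builds up, equal in every segment, with P · Σ Lᵢ/(AᵢEᵢ) = δ_free.
The series flexibility is Σ Lᵢ/(AᵢEᵢ) = 525/(900×120×10³) + 550/(1325×203×10³) + 390/(1425×208×10³) = 8.222×10⁻⁶ mm/N.
So P = 1.408 / 8.222×10⁻⁶ = 171.3 kN, compressive.
σ_{cast iron} = P / A = 171300 / 900 = 190.3 MPa.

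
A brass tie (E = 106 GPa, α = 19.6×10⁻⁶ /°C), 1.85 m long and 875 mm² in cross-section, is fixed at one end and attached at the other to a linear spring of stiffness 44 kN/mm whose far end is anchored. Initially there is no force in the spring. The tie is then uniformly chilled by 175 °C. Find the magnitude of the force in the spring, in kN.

If the spring were absent the tie would shorten by αΔT L = 19.6×10⁻⁶ × 175 × 1850 = 6.346 mm.
With a force P in the spring, the elastic change of the tie is PL/(AE) and that of the spring is P/k; compatibility requires their sum to equal δ_free.
So P = δ_free / [L/(AE) + 1/k] = 6.346 / [ 1850/(875×106×10³) + 1/(44×10³) ].
P = 6.346 / 4.267×10⁻⁵ = 148700 N.

P ≈ 149 kN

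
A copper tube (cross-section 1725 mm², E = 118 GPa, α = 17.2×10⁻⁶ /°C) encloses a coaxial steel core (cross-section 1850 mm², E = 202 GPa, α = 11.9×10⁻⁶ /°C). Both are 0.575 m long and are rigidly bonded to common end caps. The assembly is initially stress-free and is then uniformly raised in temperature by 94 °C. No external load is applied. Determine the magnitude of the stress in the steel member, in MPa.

The copper has the larger α, so on heating it would change length more than the steel if both were free. The rigid plates force a common final length, so the copper is put into compression and the steel into tension, with equal and opposite forces P (no external load).
Equating the net (thermal + elastic) strains gives |α₁ − α₂|·ΔT = P·[1/(A₁E₁) + 1/(A₂E₂)].
|α₁ − α₂|·ΔT = 5.3×10⁻⁶ × 94 = 0.0004982.
1/(A₁E₁) + 1/(A₂E₂) = 1/(1725×118×10³) + 1/(1850×202×10³) = 7.589×10⁻⁹ N⁻¹.
P = 0.0004982 / 7.589×10⁻⁹ = 65650 N = 65.65 kN.
σ_{steel} = P/A₂ = 65650/1850 = 35.49 MPa, tensile.

σ ≈ 35.5 MPa (tensile)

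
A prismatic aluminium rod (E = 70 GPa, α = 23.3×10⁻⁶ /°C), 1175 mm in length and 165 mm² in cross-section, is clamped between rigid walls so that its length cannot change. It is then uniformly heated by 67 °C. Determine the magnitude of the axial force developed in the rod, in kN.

P ≈ 18 kN (compressive)

The ends cannot move, so σ = EαΔT = 70×10³ × 23.3×10⁻⁶ × 67 = 109.3 MPa.
Then P = σA = 109.3 × 165 mm² = 18.03 kN, compressive.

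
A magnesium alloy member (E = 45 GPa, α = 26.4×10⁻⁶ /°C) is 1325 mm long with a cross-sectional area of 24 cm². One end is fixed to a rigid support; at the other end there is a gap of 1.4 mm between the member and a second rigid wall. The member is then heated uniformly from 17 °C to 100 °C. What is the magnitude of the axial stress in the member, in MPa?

Unrestrained expansion: δ_free = αΔT L = 26.4×10⁻⁶ × 83 × 1325 = 2.903 mm.
After closing the 1.4 mm clearance, 2.903 − 1.4 = 1.503 mm of expansion remains to be suppressed by the wall.
Compatibility: PL/(AE) = 1.503 mm, so σ = P/A = E × (1.503/1325) = 51.06 MPa.

σ ≈ 51.1 MPa (compressive)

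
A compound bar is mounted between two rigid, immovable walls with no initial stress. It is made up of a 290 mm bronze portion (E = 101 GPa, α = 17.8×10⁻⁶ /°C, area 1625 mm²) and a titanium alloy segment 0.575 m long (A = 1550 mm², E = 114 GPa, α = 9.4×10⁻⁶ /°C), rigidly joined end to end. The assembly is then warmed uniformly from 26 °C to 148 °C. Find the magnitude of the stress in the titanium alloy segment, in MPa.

σ ≈ 166 MPa (compressive)

If the supports were absent, the total length change would be Σ αᵢΔT Lᵢ = 17.8×10⁻⁶×122×290 + 9.4×10⁻⁶×122×575 = 1.289 mm.
The rigid supports impose zero overall length change; the single axial force P common to all segments must satisfy P Σ Lᵢ/(AᵢEᵢ) = δ_free.
The series flexibility is Σ Lᵢ/(AᵢEᵢ) = 290/(1625×101×10³) + 575/(1550×114×10³) = 5.021×10⁻⁶ mm/N.
So P = 1.289 / 5.021×10⁻⁶ = 256.8 kN, compressive.
σ_{titanium alloy} = P / A = 256800 / 1550 = 165.6 MPa.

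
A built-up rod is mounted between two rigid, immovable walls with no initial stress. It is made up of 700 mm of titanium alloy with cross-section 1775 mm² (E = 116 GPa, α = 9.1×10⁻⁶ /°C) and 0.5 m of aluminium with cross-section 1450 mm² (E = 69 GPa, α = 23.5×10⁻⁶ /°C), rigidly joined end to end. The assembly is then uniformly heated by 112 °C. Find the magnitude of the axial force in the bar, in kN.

If the supports were absent, the total length change would be Σ αᵢΔT Lᵢ = 9.1×10⁻⁶×112×700 + 23.5×10⁻⁶×112×500 = 2.029 mm.
The walls prevent any net length change, so an axial force P (same in every segment) develops. Compatibility: P · Σ Lᵢ/(AᵢEᵢ) = δ_free.
The series flexibility is Σ Lᵢ/(AᵢEᵢ) = 700/(1775×116×10³) + 500/(1450×69×10³) = 8.397×10⁻⁶ mm/N.
P = 2.029 / 8.397×10⁻⁶ = 241700 N = 241.7 kN, compressive.

P ≈ 242 kN (compressive)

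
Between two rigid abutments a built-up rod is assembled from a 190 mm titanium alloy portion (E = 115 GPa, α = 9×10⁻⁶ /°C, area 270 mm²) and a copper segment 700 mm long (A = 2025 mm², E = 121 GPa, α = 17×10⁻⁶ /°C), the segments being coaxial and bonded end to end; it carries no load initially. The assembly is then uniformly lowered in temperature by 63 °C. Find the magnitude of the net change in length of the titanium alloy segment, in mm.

Free thermal contraction of the whole bar: Σ αᵢΔT Lᵢ = 9×10⁻⁶×63×190 + 17×10⁻⁶×63×700 = 0.8574 mm.
The rigid supports impose zero overall length change; the single axial force P common to all segments must satisfy P Σ Lᵢ/(AᵢEᵢ) = δ_free.
Σ Lᵢ/(AᵢEᵢ) = 190/(270×115×10³) + 700/(2025×121×10³) = 8.976×10⁻⁶ mm/N.
So P = 0.8574 / 8.976×10⁻⁶ = 95.52 kN, tensile.
For the titanium alloy segment, free thermal change = 9×10⁻⁶×63×190 = 0.1077 mm and elastic change from P = 95520×190/(270×115×10³) = 0.5845 mm; these oppose, so the net change is 0.477 mm (segment lengthens).

|ΔL| ≈ 0.477 mm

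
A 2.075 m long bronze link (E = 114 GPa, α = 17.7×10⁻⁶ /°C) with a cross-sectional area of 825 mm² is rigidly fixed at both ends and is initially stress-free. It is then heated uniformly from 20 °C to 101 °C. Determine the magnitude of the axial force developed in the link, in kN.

With zero net strain, σ = E·αΔT = 114 GPa × 17.7×10⁻⁶ × 81 = 163.4 MPa.
Axial force P = σA = 163.4 × 825 = 134800 N = 134.8 kN, compressive.

P ≈ 135 kN (compressive)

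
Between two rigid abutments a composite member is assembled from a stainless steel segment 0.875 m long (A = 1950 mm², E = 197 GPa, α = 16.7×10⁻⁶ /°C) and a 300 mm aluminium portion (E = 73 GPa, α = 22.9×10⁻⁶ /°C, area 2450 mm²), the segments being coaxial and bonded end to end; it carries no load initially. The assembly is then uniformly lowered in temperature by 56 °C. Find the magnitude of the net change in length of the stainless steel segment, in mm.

|ΔL| ≈ 0.125 mm

With the walls removed the bar would change length by δ_free = Σ αᵢΔT Lᵢ = 16.7×10⁻⁶×56×875 + 22.9×10⁻⁶×56×300 = 1.203 mm.
The rigid supports impose zero overall length change; the single axial force P common to all segments must satisfy P Σ Lᵢ/(AᵢEᵢ) = δ_free.
Σ Lᵢ/(AᵢEᵢ) = 875/(1950×197×10³) + 300/(2450×73×10³) = 3.955×10⁻⁶ mm/N.
So P = 1.203 / 3.955×10⁻⁶ = 304.2 kN, tensile.
For the stainless steel segment, free thermal change = 16.7×10⁻⁶×56×875 = 0.8183 mm and elastic change from P = 304200×875/(1950×197×10³) = 0.6928 mm; these oppose, so the net change is 0.125 mm (segment shortens).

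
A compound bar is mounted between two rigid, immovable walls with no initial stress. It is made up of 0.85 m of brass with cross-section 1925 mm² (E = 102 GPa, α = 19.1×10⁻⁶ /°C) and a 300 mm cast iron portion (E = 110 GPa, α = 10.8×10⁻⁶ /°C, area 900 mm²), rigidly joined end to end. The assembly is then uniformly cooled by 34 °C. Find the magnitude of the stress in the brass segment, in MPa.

With the walls removed the bar would change length by δ_free = Σ αᵢΔT Lᵢ = 19.1×10⁻⁶×34×850 + 10.8×10⁻⁶×34×300 = 0.6622 mm.
Since the ends are fixed, an axial force P builds up, equal in every segment, with P · Σ Lᵢ/(AᵢEᵢ) = δ_free.
Σ Lᵢ/(AᵢEᵢ) = 850/(1925×102×10³) + 300/(900×110×10³) = 7.359×10⁻⁶ mm/N.
Hence P = δ_free / Σ(L/AE) = 0.6622/7.359×10⁻⁶ = 89.97 kN (tensile).
σ_{brass} = P / A = 89970 / 1925 = 46.74 MPa.

σ ≈ 46.7 MPa (tensile)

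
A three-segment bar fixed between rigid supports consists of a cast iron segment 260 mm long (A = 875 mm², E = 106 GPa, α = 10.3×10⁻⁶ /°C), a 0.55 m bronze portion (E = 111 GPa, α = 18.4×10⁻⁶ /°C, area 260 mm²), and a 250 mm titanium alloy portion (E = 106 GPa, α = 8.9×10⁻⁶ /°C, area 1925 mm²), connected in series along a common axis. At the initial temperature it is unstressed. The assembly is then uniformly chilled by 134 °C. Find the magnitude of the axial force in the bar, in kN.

With the walls removed the bar would change length by δ_free = Σ αᵢΔT Lᵢ = 10.3×10⁻⁶×134×260 + 18.4×10⁻⁶×134×550 + 8.9×10⁻⁶×134×250 = 2.013 mm.
Since the ends are fixed, an axial force P builds up, equal in every segment, with P · Σ Lᵢ/(AᵢEᵢ) = δ_free.
Σ Lᵢ/(AᵢEᵢ) = 260/(875×106×10³) + 550/(260×111×10³) + 250/(1925×106×10³) = 2.309×10⁻⁵ mm/N.
So P = 2.013 / 2.309×10⁻⁵ = 87.2 kN, tensile.

P ≈ 87.2 kN (tensile)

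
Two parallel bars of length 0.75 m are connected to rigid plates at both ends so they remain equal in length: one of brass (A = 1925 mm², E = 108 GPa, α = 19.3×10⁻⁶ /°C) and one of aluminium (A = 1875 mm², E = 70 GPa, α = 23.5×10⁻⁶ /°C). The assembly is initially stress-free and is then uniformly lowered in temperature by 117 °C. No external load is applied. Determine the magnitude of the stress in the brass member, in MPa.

Both members must finish at the same length. With the larger α, the aluminium tends to over-contract; the plates restrain it, putting the aluminium in tension and the brass in compression. With no external load the two internal forces are equal and opposite, magnitude P.
Setting the final lengths equal and cancelling L: (α₁ − α₂)ΔT = P/(A₁E₁) + P/(A₂E₂).
|α₁ − α₂|·ΔT = 4.2×10⁻⁶ × 117 = 0.0004914.
1/(A₁E₁) + 1/(A₂E₂) = 1/(1925×108×10³) + 1/(1875×70×10³) = 1.243×10⁻⁸ N⁻¹.
So P = 0.0004914 / 1.243×10⁻⁸ = 39.54 kN.
σ_{brass} = P/A₁ = 39540/1925 = 20.54 MPa, compressive.

σ ≈ 20.5 MPa (compressive)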